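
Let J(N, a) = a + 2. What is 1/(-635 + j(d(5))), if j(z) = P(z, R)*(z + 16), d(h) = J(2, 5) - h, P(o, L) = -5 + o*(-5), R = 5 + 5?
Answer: -1/905 ≈ -0.0011050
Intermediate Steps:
R = 10
J(N, a) = 2 + a
P(o, L) = -5 - 5*o
d(h) = 7 - h (d(h) = (2 + 5) - h = 7 - h)
j(z) = (-5 - 5*z)*(16 + z) (j(z) = (-5 - 5*z)*(z + 16) = (-5 - 5*z)*(16 + z))
1/(-635 + j(d(5))) = 1/(-635 - 5*(1 + (7 - 1*5))*(16 + (7 - 1*5))) = 1/(-635 - 5*(1 + (7 - 5))*(16 + (7 - 5))) = 1/(-635 - 5*(1 + 2)*(16 + 2)) = 1/(-635 - 5*3*18) = 1/(-635 - 270) = 1/(-905) = -1/905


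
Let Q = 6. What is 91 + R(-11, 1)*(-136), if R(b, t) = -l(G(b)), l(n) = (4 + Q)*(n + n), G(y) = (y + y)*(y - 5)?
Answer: 957531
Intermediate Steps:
G(y) = 2*y*(-5 + y) (G(y) = (2*y)*(-5 + y) = 2*y*(-5 + y))
l(n) = 20*n (l(n) = (4 + 6)*(n + n) = 10*(2*n) = 20*n)
R(b, t) = -40*b*(-5 + b) (R(b, t) = -20*2*b*(-5 + b) = -40*b*(-5 + b))
91 + R(-11, 1)*(-136) = 91 + (40*(-11)*(5 - 1*(-11)))*(-136) = 91 + (40*(-11)*(5 + 11))*(-136) = 91 + (40*(-11)*16)*(-136) = 91 - 7040*(-136) = 91 + 957440 = 957531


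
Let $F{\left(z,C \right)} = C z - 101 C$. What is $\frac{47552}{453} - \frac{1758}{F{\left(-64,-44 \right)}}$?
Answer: $\frac{57405191}{548130} \approx 104.73$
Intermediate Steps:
$F{\left(z,C \right)} = - 101 C + C z$
$\frac{47552}{453} - \frac{1758}{F{\left(-64,-44 \right)}} = \frac{47552}{453} - \frac{1758}{\left(-44\right) \left(-101 - 64\right)} = 47552 \cdot \frac{1}{453} - \frac{1758}{\left(-44\right) \left(-165\right)} = \frac{47552}{453} - \frac{1758}{7260} = \frac{47552}{453} - \frac{293}{1210} = \frac{57405191}{548130}$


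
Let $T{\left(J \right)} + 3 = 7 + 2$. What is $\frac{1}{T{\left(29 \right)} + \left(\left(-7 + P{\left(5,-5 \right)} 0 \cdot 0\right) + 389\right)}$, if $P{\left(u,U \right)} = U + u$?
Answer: $\frac{1}{388} \approx 0.0025773$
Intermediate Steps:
$T{\left(J \right)} = 6$ ($T{\left(J \right)} = -3 + \left(7 + 2\right) = -3 + 9 = 6$)
$\frac{1}{T{\left(29 \right)} + \left(\left(-7 + P{\left(5,-5 \right)} 0 \cdot 0\right) + 389\right)} = \frac{1}{6 + \left(\left(-7 + \left(-5 + 5\right) 0 \cdot 0\right) + 389\right)} = \frac{1}{6 + \left(\left(-7 + 0 \cdot 0\right) + 389\right)} = \frac{1}{6 + \left(\left(-7 + 0\right) + 389\right)} = \frac{1}{6 + \left(-7 + 389\right)} = \frac{1}{6 + 382} = \frac{1}{388}$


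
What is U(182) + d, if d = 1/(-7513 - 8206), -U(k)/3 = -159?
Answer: 7497962/15719 ≈ 477.00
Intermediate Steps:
U(k) = 477 (U(k) = -3*(-159) = 477)
d = -1/15719 (d = 1/(-15719) = -1/15719 ≈ -6.3617e-5)
U(182) + d = 477 - 1/15719 = 7497962/15719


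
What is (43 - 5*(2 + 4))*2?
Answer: 26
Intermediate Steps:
(43 - 5*(2 + 4))*2 = (43 - 5*6)*2 = (43 - 30)*2 = 13*2 = 26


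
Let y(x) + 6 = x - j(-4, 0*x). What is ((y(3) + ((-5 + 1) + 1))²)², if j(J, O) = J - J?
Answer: 1296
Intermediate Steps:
j(J, O) = 0
y(x) = -6 + x (y(x) = -6 + (x - 1*0) = -6 + (x + 0) = -6 + x)
((y(3) + ((-5 + 1) + 1))²)² = (((-6 + 3) + ((-5 + 1) + 1))²)² = ((-3 + (-4 + 1))²)² = ((-3 - 3)²)² = ((-6)²)² = 36² = 1296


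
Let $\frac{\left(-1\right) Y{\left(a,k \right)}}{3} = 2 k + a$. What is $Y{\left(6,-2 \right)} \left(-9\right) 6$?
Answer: $324$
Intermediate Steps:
$Y{\left(a,k \right)} = - 6 k - 3 a$ ($Y{\left(a,k \right)} = - 3 \left(2 k + a\right) = - 3 \left(a + 2 k\right) = - 6 k - 3 a$)
$Y{\left(6,-2 \right)} \left(-9\right) 6 = \left(\left(-6\right) \left(-2\right) - 18\right) \left(-9\right) 6 = \left(12 - 18\right) \left(-9\right) 6 = \left(-6\right) \left(-9\right) 6 = 54 \cdot 6 = 324$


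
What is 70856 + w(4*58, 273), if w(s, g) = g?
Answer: 71129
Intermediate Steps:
70856 + w(4*58, 273) = 70856 + 273 = 71129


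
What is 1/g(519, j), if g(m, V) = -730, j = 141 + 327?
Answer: -1/730 ≈ -0.0013699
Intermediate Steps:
j = 468
1/g(519, j) = 1/(-730) = -1/730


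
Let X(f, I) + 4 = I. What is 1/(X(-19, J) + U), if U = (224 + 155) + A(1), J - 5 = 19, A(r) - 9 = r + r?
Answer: 1/410 ≈ 0.0024390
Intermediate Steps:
A(r) = 9 + 2*r (A(r) = 9 + (r + r) = 9 + 2*r)
J = 24 (J = 5 + 19 = 24)
X(f, I) = -4 + I
U = 390 (U = (224 + 155) + (9 + 2*1) = 379 + (9 + 2) = 379 + 11 = 390)
1/(X(-19, J) + U) = 1/((-4 + 24) + 390) = 1/(20 + 390) = 1/410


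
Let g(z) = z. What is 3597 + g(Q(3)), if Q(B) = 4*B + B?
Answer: 3612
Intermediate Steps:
Q(B) = 5*B
3597 + g(Q(3)) = 3597 + 5*3 = 3597 + 15 = 3612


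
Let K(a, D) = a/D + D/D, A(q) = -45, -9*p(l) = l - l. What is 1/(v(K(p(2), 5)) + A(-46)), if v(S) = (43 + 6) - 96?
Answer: -1/92 ≈ -0.010870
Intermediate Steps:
p(l) = 0 (p(l) = -(l - l)/9 = -⅑*0 = 0)
K(a, D) = 1 + a/D (K(a, D) = a/D + 1 = 1 + a/D)
v(S) = -47 (v(S) = 49 - 96 = -47)
1/(v(K(p(2), 5)) + A(-46)) = 1/(-47 - 45) = 1/(-92) = -1/92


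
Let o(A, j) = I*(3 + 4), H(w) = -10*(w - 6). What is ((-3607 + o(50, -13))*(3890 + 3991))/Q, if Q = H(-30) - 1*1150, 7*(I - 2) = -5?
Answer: 14177919/395 ≈ 35893.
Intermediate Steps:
I = 9/7 (I = 2 + (⅐)*(-5) = 2 - 5/7 = 9/7 ≈ 1.2857)
H(w) = 60 - 10*w (H(w) = -10*(-6 + w) = 60 - 10*w)
o(A, j) = 9 (o(A, j) = 9*(3 + 4)/7 = (9/7)*7 = 9)
Q = -790 (Q = (60 - 10*(-30)) - 1*1150 = (60 + 300) - 1150 = 360 - 1150 = -790)
((-3607 + o(50, -13))*(3890 + 3991))/Q = ((-3607 + 9)*(3890 + 3991))/(-790) = -3598*7881*(-1/790) = -28355838*(-1/790) = 14177919/395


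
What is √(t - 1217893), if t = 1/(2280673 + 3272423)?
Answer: 7*I*√191612318520115902/2776548 ≈ 1103.6*I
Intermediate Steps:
t = 1/5553096 ≈ 1.8008e-7
√(t - 1217893) = √(1/5553096 - 1217893) = √(-6763076746727/5553096) = 7*I*√191612318520115902/2776548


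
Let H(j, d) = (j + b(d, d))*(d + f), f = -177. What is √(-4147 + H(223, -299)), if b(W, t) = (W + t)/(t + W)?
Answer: I*√110771 ≈ 332.82*I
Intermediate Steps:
b(W, t) = 1 (b(W, t) = (W + t)/(W + t) = 1)
H(j, d) = (1 + j)*(-177 + d) (H(j, d) = (j + 1)*(d - 177) = (1 + j)*(-177 + d))
√(-4147 + H(223, -299)) = √(-4147 + (-177 - 299 - 177*223 - 299*223)) = √(-4147 + (-177 - 299 - 39471 - 66677)) = √(-4147 - 106624) = √(-110771) = I*√110771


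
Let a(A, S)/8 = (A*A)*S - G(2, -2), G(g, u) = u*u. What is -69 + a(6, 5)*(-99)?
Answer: -139461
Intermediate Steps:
G(g, u) = u²
a(A, S) = -32 + 8*S*A² (a(A, S) = 8*((A*A)*S - 1*(-2)²) = 8*(A²*S - 1*4) = 8*(S*A² - 4) = 8*(-4 + S*A²) = -32 + 8*S*A²)
-69 + a(6, 5)*(-99) = -69 + (-32 + 8*5*6²)*(-99) = -69 + (-32 + 8*5*36)*(-99) = -69 + (-32 + 1440)*(-99) = -69 + 1408*(-99) = -69 - 139392 = -139461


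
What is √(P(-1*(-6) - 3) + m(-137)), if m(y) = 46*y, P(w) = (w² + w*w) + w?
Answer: I*√6281 ≈ 79.253*I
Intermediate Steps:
P(w) = w + 2*w² (P(w) = (w² + w²) + w = 2*w² + w = w + 2*w²)
√(P(-1*(-6) - 3) + m(-137)) = √((-1*(-6) - 3)*(1 + 2*(-1*(-6) - 3)) + 46*(-137)) = √((6 - 3)*(1 + 2*(6 - 3)) - 6302) = √(3*(1 + 2*3) - 6302) = √(3*(1 + 6) - 6302) = √(3*7 - 6302) = √(21 - 6302) = √(-6281) = I*√6281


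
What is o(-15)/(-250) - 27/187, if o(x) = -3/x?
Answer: -33937/233750 ≈ -0.14518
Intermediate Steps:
o(-15)/(-250) - 27/187 = -3/(-15)/(-250) - 27/187 = -3*(-1/15)*(-1/250) - 27*1/187 = (⅕)*(-1/250) - 27/187 = -1/1250 - 27/187 = -33937/233750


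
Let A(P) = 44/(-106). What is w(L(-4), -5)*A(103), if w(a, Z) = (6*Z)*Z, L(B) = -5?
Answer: -3300/53 ≈ -62.264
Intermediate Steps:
A(P) = -22/53 (A(P) = 44*(-1/106) = -22/53)
w(a, Z) = 6*Z²
w(L(-4), -5)*A(103) = (6*(-5)²)*(-22/53) = (6*25)*(-22/53) = 150*(-22/53) = -3300/53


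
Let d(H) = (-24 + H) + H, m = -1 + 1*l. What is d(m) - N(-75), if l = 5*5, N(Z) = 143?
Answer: -119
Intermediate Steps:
l = 25
m = 24 (m = -1 + 1*25 = -1 + 25 = 24)
d(H) = -24 + 2*H
d(m) - N(-75) = (-24 + 2*24) - 1*143 = (-24 + 48) - 143 = 24 - 143 = -119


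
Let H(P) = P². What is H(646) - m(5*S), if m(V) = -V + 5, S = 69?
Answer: 417656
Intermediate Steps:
m(V) = 5 - V
H(646) - m(5*S) = 646² - (5 - 5*69) = 417316 - (5 - 1*345) = 417316 - (5 - 345) = 417316 - 1*(-340) = 417316 + 340 = 417656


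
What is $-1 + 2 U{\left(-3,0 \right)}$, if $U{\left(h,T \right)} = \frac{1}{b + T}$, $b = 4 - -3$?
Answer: $- \frac{5}{7} \approx -0.71429$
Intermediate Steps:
$b = 7$ ($b = 4 + 3 = 7$)
$U{\left(h,T \right)} = \frac{1}{7 + T}$
$-1 + 2 U{\left(-3,0 \right)} = -1 + \frac{2}{7 + 0} = -1 + \frac{2}{7} = - \frac{5}{7}$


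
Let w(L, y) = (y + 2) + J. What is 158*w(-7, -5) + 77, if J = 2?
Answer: -81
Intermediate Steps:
w(L, y) = 4 + y (w(L, y) = (y + 2) + 2 = (2 + y) + 2 = 4 + y)
158*w(-7, -5) + 77 = 158*(4 - 5) + 77 = 158*(-1) + 77 = -158 + 77 = -81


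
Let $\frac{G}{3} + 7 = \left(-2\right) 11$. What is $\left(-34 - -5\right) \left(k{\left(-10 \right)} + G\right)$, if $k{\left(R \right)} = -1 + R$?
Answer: $2842$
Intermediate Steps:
$G = -87$ ($G = -21 + 3 \left(\left(-2\right) 11\right) = -21 + 3 \left(-22\right) = -21 - 66 = -87$)
$\left(-34 - -5\right) \left(k{\left(-10 \right)} + G\right) = \left(-34 - -5\right) \left(\left(-1 - 10\right) - 87\right) = \left(-34 + 5\right) \left(-11 - 87\right) = \left(-29\right) \left(-98\right) = 2842$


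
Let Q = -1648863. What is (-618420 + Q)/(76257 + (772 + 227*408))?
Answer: -2267283/169645 ≈ -13.365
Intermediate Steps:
(-618420 + Q)/(76257 + (772 + 227*408)) = (-618420 - 1648863)/(76257 + (772 + 227*408)) = -2267283/(76257 + (772 + 92616)) = -2267283/(76257 + 93388) = -2267283/169645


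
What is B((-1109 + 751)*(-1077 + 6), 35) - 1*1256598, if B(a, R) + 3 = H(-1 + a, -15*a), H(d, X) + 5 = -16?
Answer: -1256622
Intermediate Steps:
H(d, X) = -21 (H(d, X) = -5 - 16 = -21)
B(a, R) = -24 (B(a, R) = -3 - 21 = -24)
B((-1109 + 751)*(-1077 + 6), 35) - 1*1256598 = -24 - 1*1256598 = -24 - 1256598 = -1256622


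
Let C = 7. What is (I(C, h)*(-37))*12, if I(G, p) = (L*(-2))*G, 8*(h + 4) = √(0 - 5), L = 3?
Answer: 18648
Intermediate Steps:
h = -4 + I*√5/8 (h = -4 + √(0 - 5)/8 = -4 + √(-5)/8 = -4 + (I*√5)/8 = -4 + I*√5/8 ≈ -4.0 + 0.27951*I)
I(G, p) = -6*G (I(G, p) = (3*(-2))*G = -6*G)
(I(C, h)*(-37))*12 = (-6*7*(-37))*12 = -42*(-37)*12 = 1554*12 = 18648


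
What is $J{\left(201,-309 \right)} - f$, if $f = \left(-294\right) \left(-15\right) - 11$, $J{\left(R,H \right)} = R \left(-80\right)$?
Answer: $-20479$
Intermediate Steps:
$J{\left(R,H \right)} = - 80 R$
$f = 4399$ ($f = 4410 - 11 = 4399$)
$J{\left(201,-309 \right)} - f = \left(-80\right) 201 - 4399 = -16080 - 4399 = -20479$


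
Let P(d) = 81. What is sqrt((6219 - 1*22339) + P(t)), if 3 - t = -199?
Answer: I*sqrt(16039) ≈ 126.65*I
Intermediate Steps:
t = 202 (t = 3 - 1*(-199) = 3 + 199 = 202)
sqrt((6219 - 1*22339) + P(t)) = sqrt((6219 - 1*22339) + 81) = sqrt((6219 - 22339) + 81) = sqrt(-16120 + 81) = sqrt(-16039) = I*sqrt(16039)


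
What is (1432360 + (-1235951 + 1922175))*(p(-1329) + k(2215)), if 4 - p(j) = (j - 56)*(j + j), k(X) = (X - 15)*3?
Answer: -7785215707984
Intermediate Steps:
k(X) = -45 + 3*X (k(X) = (-15 + X)*3 = -45 + 3*X)
p(j) = 4 - 2*j*(-56 + j) (p(j) = 4 - (j - 56)*(j + j) = 4 - (-56 + j)*2*j = 4 - 2*j*(-56 + j))
(1432360 + (-1235951 + 1922175))*(p(-1329) + k(2215)) = (1432360 + (-1235951 + 1922175))*((4 - 2*(-1329)² + 112*(-1329)) + (-45 + 3*2215)) = (1432360 + 686224)*((4 - 2*1766241 - 148848) + (-45 + 6645)) = 2118584*((4 - 3532482 - 148848) + 6600) = 2118584*(-3681326 + 6600) = 2118584*(-3674726) = -7785215707984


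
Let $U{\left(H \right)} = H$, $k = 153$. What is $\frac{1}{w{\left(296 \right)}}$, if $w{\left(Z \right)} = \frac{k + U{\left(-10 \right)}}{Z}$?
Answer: $\frac{296}{143} \approx 2.0699$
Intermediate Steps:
$w{\left(Z \right)} = \frac{143}{Z}$ ($w{\left(Z \right)} = \frac{153 - 10}{Z} = \frac{143}{Z}$)
$\frac{1}{w{\left(296 \right)}} = \frac{1}{143 \cdot \frac{1}{296}} = \frac{1}{\frac{143}{296}} = \frac{296}{143}$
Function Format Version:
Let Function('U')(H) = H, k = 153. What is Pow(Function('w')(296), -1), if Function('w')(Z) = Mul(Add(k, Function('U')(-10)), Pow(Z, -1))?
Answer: Rational(296, 143) ≈ 2.0699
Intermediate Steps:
Function('w')(Z) = Mul(143, Pow(Z, -1)) (Function('w')(Z) = Mul(Add(153, -10), Pow(Z, -1)) = Mul(143, Pow(Z, -1)))
Pow(Function('w')(296), -1) = Pow(Mul(143, Pow(296, -1)), -1) = Pow(Mul(143, Rational(1, 296)), -1) = Pow(Rational(143, 296), -1) = Rational(296, 143)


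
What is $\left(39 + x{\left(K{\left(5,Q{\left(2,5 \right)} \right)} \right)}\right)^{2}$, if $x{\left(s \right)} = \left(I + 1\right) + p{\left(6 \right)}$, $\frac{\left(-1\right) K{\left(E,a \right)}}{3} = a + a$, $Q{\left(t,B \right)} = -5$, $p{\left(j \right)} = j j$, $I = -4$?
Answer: $5184$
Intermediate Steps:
$p{\left(j \right)} = j^{2}$
$K{\left(E,a \right)} = - 6 a$ ($K{\left(E,a \right)} = - 3 \left(a + a\right) = - 3 \cdot 2 a = - 6 a$)
$x{\left(s \right)} = 33$ ($x{\left(s \right)} = \left(-4 + 1\right) + 6^{2} = -3 + 36 = 33$)
$\left(39 + x{\left(K{\left(5,Q{\left(2,5 \right)} \right)} \right)}\right)^{2} = \left(39 + 33\right)^{2} = 72^{2} = 5184$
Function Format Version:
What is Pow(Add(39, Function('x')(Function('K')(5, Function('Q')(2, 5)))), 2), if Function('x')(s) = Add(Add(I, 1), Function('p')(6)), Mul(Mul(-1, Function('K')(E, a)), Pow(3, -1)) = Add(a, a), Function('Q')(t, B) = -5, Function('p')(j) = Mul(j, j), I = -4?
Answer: 5184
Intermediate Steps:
Function('p')(j) = Pow(j, 2)
Function('K')(E, a) = Mul(-6, a) (Function('K')(E, a) = Mul(-3, Add(a, a)) = Mul(-3, Mul(2, a)) = Mul(-6, a))
Function('x')(s) = 33 (Function('x')(s) = Add(Add(-4, 1), Pow(6, 2)) = Add(-3, 36) = 33)
Pow(Add(39, Function('x')(Function('K')(5, Function('Q')(2, 5)))), 2) = Pow(Add(39, 33), 2) = Pow(72, 2) = 5184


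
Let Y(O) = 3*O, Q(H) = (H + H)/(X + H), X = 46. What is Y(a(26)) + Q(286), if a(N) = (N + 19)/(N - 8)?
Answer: 1531/166 ≈ 9.2229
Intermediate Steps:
Q(H) = 2*H/(46 + H) (Q(H) = (H + H)/(46 + H) = (2*H)/(46 + H) = 2*H/(46 + H))
a(N) = (19 + N)/(-8 + N)
Y(a(26)) + Q(286) = 3*((19 + 26)/(-8 + 26)) + 2*286/(46 + 286) = 3*(45/18) + 2*286/332 = 3*((1/18)*45) + 2*286*(1/332) = 3*(5/2) + 143/83 = 15/2 + 143/83 = 1531/166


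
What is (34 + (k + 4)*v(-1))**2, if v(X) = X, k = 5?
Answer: 625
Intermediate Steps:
(34 + (k + 4)*v(-1))**2 = (34 + (5 + 4)*(-1))**2 = (34 + 9*(-1))**2 = (34 - 9)**2 = 25**2 = 625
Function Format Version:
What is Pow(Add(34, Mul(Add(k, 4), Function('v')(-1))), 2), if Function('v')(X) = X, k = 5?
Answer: 625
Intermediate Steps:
Pow(Add(34, Mul(Add(k, 4), Function('v')(-1))), 2) = Pow(Add(34, Mul(Add(5, 4), -1)), 2) = Pow(Add(34, Mul(9, -1)), 2) = Pow(Add(34, -9), 2) = Pow(25, 2) = 625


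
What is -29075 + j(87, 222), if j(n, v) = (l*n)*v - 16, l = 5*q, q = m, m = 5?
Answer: 453759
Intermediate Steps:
q = 5
l = 25 (l = 5*5 = 25)
j(n, v) = -16 + 25*n*v (j(n, v) = (25*n)*v - 16 = 25*n*v - 16 = -16 + 25*n*v)
-29075 + j(87, 222) = -29075 + (-16 + 25*87*222) = -29075 + (-16 + 482850) = -29075 + 482834 = 453759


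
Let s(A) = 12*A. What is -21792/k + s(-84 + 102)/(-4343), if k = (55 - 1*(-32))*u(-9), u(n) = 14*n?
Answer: 15379144/7934661 ≈ 1.9382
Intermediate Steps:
k = -10962 (k = (55 - 1*(-32))*(14*(-9)) = (55 + 32)*(-126) = 87*(-126) = -10962)
-21792/k + s(-84 + 102)/(-4343) = -21792/(-10962) + (12*(-84 + 102))/(-4343) = -21792*(-1/10962) + (12*18)*(-1/4343) = 3632/1827 + 216*(-1/4343) = 3632/1827 - 216/4343 = 15379144/7934661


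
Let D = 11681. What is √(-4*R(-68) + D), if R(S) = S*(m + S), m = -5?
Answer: 5*I*√327 ≈ 90.416*I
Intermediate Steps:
R(S) = S*(-5 + S)
√(-4*R(-68) + D) = √(-(-272)*(-5 - 68) + 11681) = √(-(-272)*(-73) + 11681) = √(-4*4964 + 11681) = √(-19856 + 11681) = √(-8175) = 5*I*√327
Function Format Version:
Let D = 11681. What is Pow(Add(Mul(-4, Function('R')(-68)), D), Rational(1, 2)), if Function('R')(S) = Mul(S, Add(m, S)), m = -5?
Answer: Mul(5, I, Pow(327, Rational(1, 2))) ≈ Mul(90.416, I)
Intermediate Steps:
Function('R')(S) = Mul(S, Add(-5, S))
Pow(Add(Mul(-4, Function('R')(-68)), D), Rational(1, 2)) = Pow(Add(Mul(-4, Mul(-68, Add(-5, -68))), 11681), Rational(1, 2)) = Pow(Add(Mul(-4, Mul(-68, -73)), 11681), Rational(1, 2)) = Pow(Add(Mul(-4, 4964), 11681), Rational(1, 2)) = Pow(Add(-19856, 11681), Rational(1, 2)) = Pow(-8175, Rational(1, 2)) = Mul(5, I, Pow(327, Rational(1, 2)))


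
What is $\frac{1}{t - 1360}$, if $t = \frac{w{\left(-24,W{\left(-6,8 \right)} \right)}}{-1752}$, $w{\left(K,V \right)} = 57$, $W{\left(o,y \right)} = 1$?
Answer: $- \frac{584}{794259} \approx -0.00073528$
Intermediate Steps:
$t = - \frac{19}{584}$ ($t = \frac{57}{-1752} = 57 \left(- \frac{1}{1752}\right) = - \frac{19}{584} \approx -0.032534$)
$\frac{1}{t - 1360} = \frac{1}{- \frac{19}{584} - 1360} = \frac{1}{- \frac{794259}{584}} = - \frac{584}{794259}$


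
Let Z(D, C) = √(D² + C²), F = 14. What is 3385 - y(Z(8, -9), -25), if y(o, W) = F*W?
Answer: 3735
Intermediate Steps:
Z(D, C) = √(C² + D²)
y(o, W) = 14*W
3385 - y(Z(8, -9), -25) = 3385 - 14*(-25) = 3385 - 1*(-350) = 3385 + 350 = 3735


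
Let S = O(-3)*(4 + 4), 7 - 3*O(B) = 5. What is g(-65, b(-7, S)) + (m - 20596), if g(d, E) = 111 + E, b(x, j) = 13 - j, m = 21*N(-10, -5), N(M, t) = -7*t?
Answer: -59227/3 ≈ -19742.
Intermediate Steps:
O(B) = ⅔ (O(B) = 7/3 - ⅓*5 = 7/3 - 5/3 = ⅔)
S = 16/3 (S = 2*(4 + 4)/3 = (⅔)*8 = 16/3 ≈ 5.3333)
m = 735 (m = 21*(-7*(-5)) = 21*35 = 735)
g(-65, b(-7, S)) + (m - 20596) = (111 + (13 - 1*16/3)) + (735 - 20596) = (111 + (13 - 16/3)) - 19861 = (111 + 23/3) - 19861 = 356/3 - 19861 = -59227/3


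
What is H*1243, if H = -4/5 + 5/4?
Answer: 11187/20 ≈ 559.35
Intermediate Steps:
H = 9/20 (H = -4*⅕ + 5*(¼) = -⅘ + 5/4 = 9/20 ≈ 0.45000)
H*1243 = (9/20)*1243 = 11187/20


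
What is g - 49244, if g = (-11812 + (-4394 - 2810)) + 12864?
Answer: -55396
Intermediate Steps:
g = -6152 (g = (-11812 - 7204) + 12864 = -19016 + 12864 = -6152)
g - 49244 = -6152 - 49244 = -55396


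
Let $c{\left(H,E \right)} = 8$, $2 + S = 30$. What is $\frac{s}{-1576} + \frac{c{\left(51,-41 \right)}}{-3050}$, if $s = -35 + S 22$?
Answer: $- \frac{892329}{2403400} \approx -0.37128$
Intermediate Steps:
$S = 28$ ($S = -2 + 30 = 28$)
$s = 581$ ($s = -35 + 28 \cdot 22 = -35 + 616 = 581$)
$\frac{s}{-1576} + \frac{c{\left(51,-41 \right)}}{-3050} = \frac{581}{-1576} + \frac{8}{-3050} = 581 \left(- \frac{1}{1576}\right) + 8 \left(- \frac{1}{3050}\right) = - \frac{581}{1576} - \frac{4}{1525} = - \frac{892329}{2403400}$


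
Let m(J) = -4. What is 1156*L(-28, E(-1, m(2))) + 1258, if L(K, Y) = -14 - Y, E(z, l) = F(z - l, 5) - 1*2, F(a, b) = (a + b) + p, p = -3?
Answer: -18394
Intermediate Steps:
F(a, b) = -3 + a + b (F(a, b) = (a + b) - 3 = -3 + a + b)
E(z, l) = z - l (E(z, l) = (-3 + (z - l) + 5) - 1*2 = (2 + z - l) - 2 = z - l)
1156*L(-28, E(-1, m(2))) + 1258 = 1156*(-14 - (-1 - 1*(-4))) + 1258 = 1156*(-14 - (-1 + 4)) + 1258 = 1156*(-14 - 1*3) + 1258 = 1156*(-14 - 3) + 1258 = 1156*(-17) + 1258 = -19652 + 1258 = -18394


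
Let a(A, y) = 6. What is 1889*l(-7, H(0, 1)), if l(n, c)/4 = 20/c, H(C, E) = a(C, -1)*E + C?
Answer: 75560/3 ≈ 25187.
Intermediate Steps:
H(C, E) = C + 6*E (H(C, E) = 6*E + C = C + 6*E)
l(n, c) = 80/c (l(n, c) = 4*(20/c) = 80/c)
1889*l(-7, H(0, 1)) = 1889*(80/(0 + 6*1)) = 1889*(80/(0 + 6)) = 1889*(80/6) = 1889*(80*(⅙)) = 1889*(40/3) = 75560/3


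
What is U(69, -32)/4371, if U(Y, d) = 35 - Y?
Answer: -34/4371 ≈ -0.0077785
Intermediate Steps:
U(69, -32)/4371 = (35 - 1*69)/4371 = (35 - 69)*(1/4371) = -34*1/4371 = -34/4371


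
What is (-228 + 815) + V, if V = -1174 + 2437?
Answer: 1850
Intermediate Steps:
V = 1263
(-228 + 815) + V = (-228 + 815) + 1263 = 587 + 1263 = 1850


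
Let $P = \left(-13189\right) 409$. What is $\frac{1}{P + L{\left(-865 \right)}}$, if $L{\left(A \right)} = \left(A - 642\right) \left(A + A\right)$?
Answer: $- \frac{1}{2787191} \approx -3.5878 \cdot 10^{-7}$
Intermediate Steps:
$P = -5394301$
$L{\left(A \right)} = 2 A \left(-642 + A\right)$ ($L{\left(A \right)} = \left(-642 + A\right) 2 A = 2 A \left(-642 + A\right)$)
$\frac{1}{P + L{\left(-865 \right)}} = \frac{1}{-5394301 + 2 \left(-865\right) \left(-642 - 865\right)} = \frac{1}{-5394301 + 2 \left(-865\right) \left(-1507\right)} = \frac{1}{-5394301 + 2607110} = \frac{1}{-2787191} = - \frac{1}{2787191}$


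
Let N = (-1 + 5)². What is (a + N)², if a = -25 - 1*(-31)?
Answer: 484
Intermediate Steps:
N = 16 (N = 4² = 16)
a = 6 (a = -25 + 31 = 6)
(a + N)² = (6 + 16)² = 22² = 484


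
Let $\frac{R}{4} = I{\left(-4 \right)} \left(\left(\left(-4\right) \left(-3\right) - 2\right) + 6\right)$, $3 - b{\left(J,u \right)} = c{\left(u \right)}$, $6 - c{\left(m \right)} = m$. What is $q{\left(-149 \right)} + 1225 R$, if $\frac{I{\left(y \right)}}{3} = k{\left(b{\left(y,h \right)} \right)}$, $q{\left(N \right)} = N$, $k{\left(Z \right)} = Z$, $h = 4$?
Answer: $235051$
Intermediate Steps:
$c{\left(m \right)} = 6 - m$
$b{\left(J,u \right)} = -3 + u$ ($b{\left(J,u \right)} = 3 - \left(6 - u\right) = 3 + \left(-6 + u\right) = -3 + u$)
$I{\left(y \right)} = 3$ ($I{\left(y \right)} = 3 \left(-3 + 4\right) = 3 \cdot 1 = 3$)
$R = 192$ ($R = 4 \cdot 3 \left(\left(\left(-4\right) \left(-3\right) - 2\right) + 6\right) = 4 \cdot 3 \left(\left(12 - 2\right) + 6\right) = 4 \cdot 3 \left(10 + 6\right) = 4 \cdot 3 \cdot 16 = 4 \cdot 48 = 192$)
$q{\left(-149 \right)} + 1225 R = -149 + 1225 \cdot 192 = -149 + 235200 = 235051$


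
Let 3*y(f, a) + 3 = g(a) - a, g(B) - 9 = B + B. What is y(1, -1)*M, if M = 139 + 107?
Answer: 410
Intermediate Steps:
g(B) = 9 + 2*B (g(B) = 9 + (B + B) = 9 + 2*B)
y(f, a) = 2 + a/3 (y(f, a) = -1 + ((9 + 2*a) - a)/3 = -1 + (9 + a)/3 = -1 + (3 + a/3) = 2 + a/3)
M = 246
y(1, -1)*M = (2 + (⅓)*(-1))*246 = (2 - ⅓)*246 = (5/3)*246 = 410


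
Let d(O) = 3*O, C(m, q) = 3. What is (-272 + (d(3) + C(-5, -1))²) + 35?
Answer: -93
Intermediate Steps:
(-272 + (d(3) + C(-5, -1))²) + 35 = (-272 + (3*3 + 3)²) + 35 = (-272 + (9 + 3)²) + 35 = (-272 + 12²) + 35 = (-272 + 144) + 35 = -128 + 35 = -93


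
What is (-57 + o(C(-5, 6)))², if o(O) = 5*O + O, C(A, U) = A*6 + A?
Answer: 71289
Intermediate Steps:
C(A, U) = 7*A (C(A, U) = 6*A + A = 7*A)
o(O) = 6*O
(-57 + o(C(-5, 6)))² = (-57 + 6*(7*(-5)))² = (-57 + 6*(-35))² = (-57 - 210)² = (-267)² = 71289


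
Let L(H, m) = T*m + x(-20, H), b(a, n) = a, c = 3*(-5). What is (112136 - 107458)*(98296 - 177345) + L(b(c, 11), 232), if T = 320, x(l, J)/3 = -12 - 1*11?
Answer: -369717051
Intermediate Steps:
c = -15
x(l, J) = -69 (x(l, J) = 3*(-12 - 1*11) = 3*(-12 - 11) = 3*(-23) = -69)
L(H, m) = -69 + 320*m (L(H, m) = 320*m - 69 = -69 + 320*m)
(112136 - 107458)*(98296 - 177345) + L(b(c, 11), 232) = (112136 - 107458)*(98296 - 177345) + (-69 + 320*232) = 4678*(-79049) + (-69 + 74240) = -369791222 + 74171 = -369717051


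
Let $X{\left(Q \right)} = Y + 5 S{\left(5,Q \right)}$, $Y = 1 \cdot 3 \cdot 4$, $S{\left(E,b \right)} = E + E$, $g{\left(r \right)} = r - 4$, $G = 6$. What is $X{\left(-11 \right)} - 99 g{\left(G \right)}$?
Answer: $-136$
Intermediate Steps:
$g{\left(r \right)} = -4 + r$ ($g{\left(r \right)} = r - 4 = -4 + r$)
$S{\left(E,b \right)} = 2 E$
$Y = 12$ ($Y = 3 \cdot 4 = 12$)
$X{\left(Q \right)} = 62$ ($X{\left(Q \right)} = 12 + 5 \cdot 2 \cdot 5 = 12 + 5 \cdot 10 = 12 + 50 = 62$)
$X{\left(-11 \right)} - 99 g{\left(G \right)} = 62 - 99 \left(-4 + 6\right) = 62 - 198 = -136$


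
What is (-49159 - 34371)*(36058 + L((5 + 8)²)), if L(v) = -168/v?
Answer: -509001248020/169 ≈ -3.0118e+9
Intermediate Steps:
(-49159 - 34371)*(36058 + L((5 + 8)²)) = (-49159 - 34371)*(36058 - 168/(5 + 8)²) = -83530*(36058 - 168/(13²)) = -83530*(36058 - 168/169) = -83530*6093634/169 = -509001248020/169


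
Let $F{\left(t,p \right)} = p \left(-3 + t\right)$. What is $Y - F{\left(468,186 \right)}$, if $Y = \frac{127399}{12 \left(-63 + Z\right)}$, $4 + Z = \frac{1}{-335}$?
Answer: $- \frac{23338933145}{269352} \approx -86649.0$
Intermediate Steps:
$Z = - \frac{1341}{335}$ ($Z = -4 + \frac{1}{-335} = -4 - \frac{1}{335} = - \frac{1341}{335} \approx -4.003$)
$Y = - \frac{42678665}{269352}$ ($Y = \frac{127399}{12 \left(-63 - \frac{1341}{335}\right)} = \frac{127399}{12 \left(- \frac{22446}{335}\right)} = \frac{127399}{- \frac{269352}{335}} = 127399 \left(- \frac{335}{269352}\right) = - \frac{42678665}{269352} \approx -158.45$)
$Y - F{\left(468,186 \right)} = - \frac{42678665}{269352} - 186 \left(-3 + 468\right) = - \frac{42678665}{269352} - 186 \cdot 465 = - \frac{42678665}{269352} - 86490 = - \frac{23338933145}{269352}$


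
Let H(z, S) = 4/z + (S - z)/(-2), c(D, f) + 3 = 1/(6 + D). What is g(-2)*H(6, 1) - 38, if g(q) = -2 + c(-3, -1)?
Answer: -475/9 ≈ -52.778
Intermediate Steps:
c(D, f) = -3 + 1/(6 + D)
g(q) = -14/3 (g(q) = -2 + (-17 - 3*(-3))/(6 - 3) = -2 + (-17 + 9)/3 = -2 + (⅓)*(-8) = -2 - 8/3 = -14/3)
H(z, S) = z/2 + 4/z - S/2 (H(z, S) = 4/z + (S - z)*(-½) = 4/z + (z/2 - S/2) = z/2 + 4/z - S/2)
g(-2)*H(6, 1) - 38 = -7*(8 - 1*6*(1 - 1*6))/(3*6) - 38 = -7*(8 - 1*6*(1 - 6))/(3*6) - 38 = -7*(8 - 1*6*(-5))/(3*6) - 38 = -7*(8 + 30)/(3*6) - 38 = -7*38/(3*6) - 38 = -14/3*19/6 - 38 = -133/9 - 38 = -475/9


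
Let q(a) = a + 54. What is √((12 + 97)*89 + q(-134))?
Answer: 3*√1069 ≈ 98.087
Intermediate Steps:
q(a) = 54 + a
√((12 + 97)*89 + q(-134)) = √((12 + 97)*89 + (54 - 134)) = √(109*89 - 80) = √(9701 - 80) = √9621 = 3*√1069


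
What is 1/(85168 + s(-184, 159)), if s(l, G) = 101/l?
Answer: 184/15670811 ≈ 1.1742e-5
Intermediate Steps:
1/(85168 + s(-184, 159)) = 1/(85168 + 101/(-184)) = 1/(85168 + 101*(-1/184)) = 1/(85168 - 101/184) = 1/(15670811/184) = 184/15670811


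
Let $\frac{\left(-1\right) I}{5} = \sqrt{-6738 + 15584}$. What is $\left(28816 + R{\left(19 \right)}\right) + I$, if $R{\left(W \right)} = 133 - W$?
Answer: $28930 - 5 \sqrt{8846} \approx 28460.0$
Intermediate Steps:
$I = - 5 \sqrt{8846}$ ($I = - 5 \sqrt{-6738 + 15584} = - 5 \sqrt{8846} \approx -470.27$)
$\left(28816 + R{\left(19 \right)}\right) + I = \left(28816 + \left(133 - 19\right)\right) - 5 \sqrt{8846} = \left(28816 + 114\right) - 5 \sqrt{8846} = 28930 - 5 \sqrt{8846}$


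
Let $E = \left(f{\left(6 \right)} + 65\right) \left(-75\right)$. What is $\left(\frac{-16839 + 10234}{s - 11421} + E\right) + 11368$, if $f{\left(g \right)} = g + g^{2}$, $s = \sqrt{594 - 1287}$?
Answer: $\frac{48459570563}{14493326} + \frac{6605 i \sqrt{77}}{43479978} \approx 3343.6 + 0.001333 i$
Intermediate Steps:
$s = 3 i \sqrt{77}$ ($s = \sqrt{-693} = 3 i \sqrt{77} \approx 26.325 i$)
$E = -8025$ ($E = \left(6 \left(1 + 6\right) + 65\right) \left(-75\right) = \left(6 \cdot 7 + 65\right) \left(-75\right) = \left(42 + 65\right) \left(-75\right) = 107 \left(-75\right) = -8025$)
$\left(\frac{-16839 + 10234}{s - 11421} + E\right) + 11368 = \left(\frac{-16839 + 10234}{3 i \sqrt{77} - 11421} - 8025\right) + 11368 = \left(- \frac{6605}{-11421 + 3 i \sqrt{77}} - 8025\right) + 11368 = \left(-8025 - \frac{6605}{-11421 + 3 i \sqrt{77}}\right) + 11368 = 3343 - \frac{6605}{-11421 + 3 i \sqrt{77}}$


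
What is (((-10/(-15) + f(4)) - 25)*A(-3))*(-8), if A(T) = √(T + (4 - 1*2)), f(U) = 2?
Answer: 536*I/3 ≈ 178.67*I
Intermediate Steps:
A(T) = √(2 + T) (A(T) = √(T + (4 - 2)) = √(T + 2) = √(2 + T))
(((-10/(-15) + f(4)) - 25)*A(-3))*(-8) = (((-10/(-15) + 2) - 25)*√(2 - 3))*(-8) = (((-10*(-1/15) + 2) - 25)*√(-1))*(-8) = (((⅔ + 2) - 25)*I)*(-8) = ((8/3 - 25)*I)*(-8) = -67*I/3*(-8) = 536*I/3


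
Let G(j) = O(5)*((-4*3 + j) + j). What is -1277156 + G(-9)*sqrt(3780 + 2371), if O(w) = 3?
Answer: -1277156 - 90*sqrt(6151) ≈ -1.2842e+6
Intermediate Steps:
G(j) = -36 + 6*j (G(j) = 3*((-4*3 + j) + j) = 3*((-12 + j) + j) = 3*(-12 + 2*j) = -36 + 6*j)
-1277156 + G(-9)*sqrt(3780 + 2371) = -1277156 + (-36 + 6*(-9))*sqrt(3780 + 2371) = -1277156 + (-36 - 54)*sqrt(6151) = -1277156 - 90*sqrt(6151)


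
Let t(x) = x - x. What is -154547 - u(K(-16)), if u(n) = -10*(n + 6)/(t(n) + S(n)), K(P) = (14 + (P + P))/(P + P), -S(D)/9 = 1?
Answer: -3709303/24 ≈ -1.5455e+5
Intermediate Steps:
S(D) = -9 (S(D) = -9*1 = -9)
t(x) = 0
K(P) = (14 + 2*P)/(2*P) (K(P) = (14 + 2*P)/((2*P)) = (14 + 2*P)*(1/(2*P)) = (14 + 2*P)/(2*P))
u(n) = 20/3 + 10*n/9 (u(n) = -10*(n + 6)/(0 - 9) = -10*(6 + n)/(-9) = -10*(6 + n)*(-1)/9 = -10*(-⅔ - n/9) = 20/3 + 10*n/9)
-154547 - u(K(-16)) = -154547 - (20/3 + 10*((7 - 16)/(-16))/9) = -154547 - (20/3 + 10*(-1/16*(-9))/9) = -154547 - (20/3 + (10/9)*(9/16)) = -154547 - (20/3 + 5/8) = -154547 - 1*175/24 = -154547 - 175/24 = -3709303/24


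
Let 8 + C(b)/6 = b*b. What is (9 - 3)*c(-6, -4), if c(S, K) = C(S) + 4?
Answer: 1032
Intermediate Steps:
C(b) = -48 + 6*b**2 (C(b) = -48 + 6*(b*b) = -48 + 6*b**2)
c(S, K) = -44 + 6*S**2 (c(S, K) = (-48 + 6*S**2) + 4 = -44 + 6*S**2)
(9 - 3)*c(-6, -4) = (9 - 3)*(-44 + 6*(-6)**2) = 6*(-44 + 6*36) = 6*(-44 + 216) = 6*172 = 1032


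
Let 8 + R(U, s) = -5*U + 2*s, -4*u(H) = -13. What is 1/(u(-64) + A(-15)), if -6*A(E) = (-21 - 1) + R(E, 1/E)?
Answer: -180/761 ≈ -0.23653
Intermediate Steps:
u(H) = 13/4 (u(H) = -¼*(-13) = 13/4)
R(U, s) = -8 - 5*U + 2*s (R(U, s) = -8 + (-5*U + 2*s) = -8 - 5*U + 2*s)
A(E) = 5 - 1/(3*E) + 5*E/6 (A(E) = -((-21 - 1) + (-8 - 5*E + 2/E))/6 = -(-22 + (-8 - 5*E + 2/E))/6 = -(-30 - 5*E + 2/E)/6 = 5 - 1/(3*E) + 5*E/6)
1/(u(-64) + A(-15)) = 1/(13/4 + (5 - ⅓/(-15) + (⅚)*(-15))) = 1/(13/4 + (5 - ⅓*(-1/15) - 25/2)) = 1/(13/4 + (5 + 1/45 - 25/2)) = 1/(13/4 - 673/90) = 1/(-761/180) = -180/761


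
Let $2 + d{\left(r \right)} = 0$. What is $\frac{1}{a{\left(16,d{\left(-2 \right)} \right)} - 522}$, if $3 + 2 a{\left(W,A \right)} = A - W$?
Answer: $- \frac{2}{1065} \approx -0.0018779$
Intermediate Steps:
$d{\left(r \right)} = -2$ ($d{\left(r \right)} = -2 + 0 = -2$)
$a{\left(W,A \right)} = - \frac{3}{2} + \frac{A}{2} - \frac{W}{2}$ ($a{\left(W,A \right)} = - \frac{3}{2} + \frac{A - W}{2} = - \frac{3}{2} + \left(\frac{A}{2} - \frac{W}{2}\right) = - \frac{3}{2} + \frac{A}{2} - \frac{W}{2}$)
$\frac{1}{a{\left(16,d{\left(-2 \right)} \right)} - 522} = \frac{1}{\left(- \frac{3}{2} + \frac{1}{2} \left(-2\right) - 8\right) - 522} = \frac{1}{\left(- \frac{3}{2} - 1 - 8\right) - 522} = \frac{1}{- \frac{21}{2} - 522} = \frac{1}{- \frac{1065}{2}} = - \frac{2}{1065}$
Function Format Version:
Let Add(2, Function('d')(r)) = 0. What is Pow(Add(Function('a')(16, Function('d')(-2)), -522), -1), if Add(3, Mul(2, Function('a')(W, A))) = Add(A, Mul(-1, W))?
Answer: Rational(-2, 1065) ≈ -0.0018779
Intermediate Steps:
Function('d')(r) = -2 (Function('d')(r) = Add(-2, 0) = -2)
Function('a')(W, A) = Add(Rational(-3, 2), Mul(Rational(1, 2), A), Mul(Rational(-1, 2), W)) (Function('a')(W, A) = Add(Rational(-3, 2), Mul(Rational(1, 2), Add(A, Mul(-1, W)))) = Add(Rational(-3, 2), Add(Mul(Rational(1, 2), A), Mul(Rational(-1, 2), W))) = Add(Rational(-3, 2), Mul(Rational(1, 2), A), Mul(Rational(-1, 2), W)))
Pow(Add(Function('a')(16, Function('d')(-2)), -522), -1) = Pow(Add(Add(Rational(-3, 2), Mul(Rational(1, 2), -2), Mul(Rational(-1, 2), 16)), -522), -1) = Pow(Add(Add(Rational(-3, 2), -1, -8), -522), -1) = Pow(Add(Rational(-21, 2), -522), -1) = Pow(Rational(-1065, 2), -1) = Rational(-2, 1065)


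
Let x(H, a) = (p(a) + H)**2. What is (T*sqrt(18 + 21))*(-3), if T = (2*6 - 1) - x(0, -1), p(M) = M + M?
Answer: -21*sqrt(39) ≈ -131.15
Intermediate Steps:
p(M) = 2*M
x(H, a) = (H + 2*a)**2 (x(H, a) = (2*a + H)**2 = (H + 2*a)**2)
T = 7 (T = (2*6 - 1) - (0 + 2*(-1))**2 = (12 - 1) - (0 - 2)**2 = 11 - 1*(-2)**2 = 11 - 1*4 = 11 - 4 = 7)
(T*sqrt(18 + 21))*(-3) = (7*sqrt(18 + 21))*(-3) = (7*sqrt(39))*(-3) = -21*sqrt(39)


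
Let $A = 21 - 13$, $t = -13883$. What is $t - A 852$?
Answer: $-20699$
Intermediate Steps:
$A = 8$ ($A = 21 - 13 = 8$)
$t - A 852 = -13883 - 8 \cdot 852 = -13883 - 6816 = -20699$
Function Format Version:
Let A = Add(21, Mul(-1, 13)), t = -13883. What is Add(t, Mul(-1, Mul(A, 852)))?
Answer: -20699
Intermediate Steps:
A = 8 (A = Add(21, -13) = 8)
Add(t, Mul(-1, Mul(A, 852))) = Add(-13883, Mul(-1, Mul(8, 852))) = Add(-13883, Mul(-1, 6816)) = Add(-13883, -6816) = -20699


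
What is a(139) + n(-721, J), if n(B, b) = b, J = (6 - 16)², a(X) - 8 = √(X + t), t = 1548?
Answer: 108 + √1687 ≈ 149.07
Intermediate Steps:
a(X) = 8 + √(1548 + X) (a(X) = 8 + √(X + 1548) = 8 + √(1548 + X))
J = 100 (J = (-10)² = 100)
a(139) + n(-721, J) = (8 + √(1548 + 139)) + 100 = (8 + √1687) + 100 = 108 + √1687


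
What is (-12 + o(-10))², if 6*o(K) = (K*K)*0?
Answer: 144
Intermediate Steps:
o(K) = 0 (o(K) = ((K*K)*0)/6 = (K²*0)/6 = (⅙)*0 = 0)
(-12 + o(-10))² = (-12 + 0)² = (-12)² = 144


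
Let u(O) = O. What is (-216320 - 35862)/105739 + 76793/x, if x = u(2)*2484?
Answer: 6867174851/525311352 ≈ 13.073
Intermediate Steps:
x = 4968 (x = 2*2484 = 4968)
(-216320 - 35862)/105739 + 76793/x = (-216320 - 35862)/105739 + 76793/4968 = -252182*1/105739 + 76793*(1/4968) = -252182/105739 + 76793/4968 = 6867174851/525311352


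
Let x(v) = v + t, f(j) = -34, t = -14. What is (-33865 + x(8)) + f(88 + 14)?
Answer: -33905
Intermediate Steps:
x(v) = -14 + v (x(v) = v - 14 = -14 + v)
(-33865 + x(8)) + f(88 + 14) = (-33865 + (-14 + 8)) - 34 = (-33865 - 6) - 34 = -33871 - 34 = -33905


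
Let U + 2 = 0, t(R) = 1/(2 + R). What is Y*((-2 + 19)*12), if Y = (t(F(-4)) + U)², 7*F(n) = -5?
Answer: 8228/27 ≈ 304.74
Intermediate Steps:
F(n) = -5/7 (F(n) = (⅐)*(-5) = -5/7)
U = -2 (U = -2 + 0 = -2)
Y = 121/81 (Y = (1/(2 - 5/7) - 2)² = (1/(9/7) - 2)² = (7/9 - 2)² = (-11/9)² = 121/81 ≈ 1.4938)
Y*((-2 + 19)*12) = 121*((-2 + 19)*12)/81 = 121*(17*12)/81 = (121/81)*204 = 8228/27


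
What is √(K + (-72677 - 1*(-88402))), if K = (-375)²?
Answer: 5*√6254 ≈ 395.41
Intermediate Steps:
K = 140625
√(K + (-72677 - 1*(-88402))) = √(140625 + (-72677 - 1*(-88402))) = √(140625 + (-72677 + 88402)) = √(140625 + 15725) = √156350 = 5*√6254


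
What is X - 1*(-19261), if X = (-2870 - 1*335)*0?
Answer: 19261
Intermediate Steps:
X = 0 (X = (-2870 - 335)*0 = -3205*0 = 0)
X - 1*(-19261) = 0 - 1*(-19261) = 0 + 19261 = 19261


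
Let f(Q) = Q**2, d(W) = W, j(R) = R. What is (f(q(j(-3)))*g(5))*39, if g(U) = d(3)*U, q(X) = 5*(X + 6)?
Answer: 131625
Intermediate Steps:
q(X) = 30 + 5*X (q(X) = 5*(6 + X) = 30 + 5*X)
g(U) = 3*U
(f(q(j(-3)))*g(5))*39 = ((30 + 5*(-3))**2*(3*5))*39 = ((30 - 15)**2*15)*39 = (15**2*15)*39 = (225*15)*39 = 3375*39 = 131625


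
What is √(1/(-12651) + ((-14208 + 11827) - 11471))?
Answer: I*√2216982152103/12651 ≈ 117.69*I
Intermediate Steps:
√(1/(-12651) + ((-14208 + 11827) - 11471)) = √(-1/12651 + (-2381 - 11471)) = √(-1/12651 - 13852) = √(-175241653/12651) = I*√2216982152103/12651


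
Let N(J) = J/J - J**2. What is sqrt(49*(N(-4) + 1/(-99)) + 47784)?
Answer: sqrt(51235822)/33 ≈ 216.91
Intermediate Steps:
N(J) = 1 - J**2
sqrt(49*(N(-4) + 1/(-99)) + 47784) = sqrt(49*((1 - 1*(-4)**2) + 1/(-99)) + 47784) = sqrt(49*((1 - 1*16) - 1/99) + 47784) = sqrt(49*((1 - 16) - 1/99) + 47784) = sqrt(49*(-15 - 1/99) + 47784) = sqrt(49*(-1486/99) + 47784) = sqrt(-72814/99 + 47784) = sqrt(4657802/99) = sqrt(51235822)/33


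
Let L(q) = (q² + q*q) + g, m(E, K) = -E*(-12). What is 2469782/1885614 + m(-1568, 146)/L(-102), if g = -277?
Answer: 155381441/395036133 ≈ 0.39333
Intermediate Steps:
m(E, K) = 12*E
L(q) = -277 + 2*q² (L(q) = (q² + q*q) - 277 = (q² + q²) - 277 = 2*q² - 277 = -277 + 2*q²)
2469782/1885614 + m(-1568, 146)/L(-102) = 2469782/1885614 + (12*(-1568))/(-277 + 2*(-102)²) = 2469782*(1/1885614) - 18816/(-277 + 2*10404) = 1234891/942807 - 18816/(-277 + 20808) = 1234891/942807 - 18816/20531 = 1234891/942807 - 18816*1/20531 = 1234891/942807 - 384/419 = 155381441/395036133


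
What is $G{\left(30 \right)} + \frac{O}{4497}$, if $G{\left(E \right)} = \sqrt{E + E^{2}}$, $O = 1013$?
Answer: $\frac{1013}{4497} + \sqrt{930} \approx 30.721$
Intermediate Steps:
$G{\left(30 \right)} + \frac{O}{4497} = \sqrt{30 \left(1 + 30\right)} + \frac{1013}{4497} = \sqrt{30 \cdot 31} + 1013 \cdot \frac{1}{4497} = \sqrt{930} + \frac{1013}{4497} = \frac{1013}{4497} + \sqrt{930}$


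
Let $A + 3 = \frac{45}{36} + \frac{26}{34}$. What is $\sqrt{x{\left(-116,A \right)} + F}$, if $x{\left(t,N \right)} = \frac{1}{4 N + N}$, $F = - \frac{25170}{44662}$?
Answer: $\frac{i \sqrt{42899007857455}}{7480885} \approx 0.87553 i$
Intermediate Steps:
$F = - \frac{12585}{22331}$ ($F = \left(-25170\right) \frac{1}{44662} = - \frac{12585}{22331} \approx -0.56357$)
$A = - \frac{67}{68}$ ($A = -3 + \left(\frac{45}{36} + \frac{26}{34}\right) = -3 + \left(45 \cdot \frac{1}{36} + 26 \cdot \frac{1}{34}\right) = -3 + \left(\frac{5}{4} + \frac{13}{17}\right) = -3 + \frac{137}{68} = - \frac{67}{68} \approx -0.98529$)
$x{\left(t,N \right)} = \frac{1}{5 N}$
$\sqrt{x{\left(-116,A \right)} + F} = \sqrt{\frac{1}{5 \left(- \frac{67}{68}\right)} - \frac{12585}{22331}} = \sqrt{\frac{1}{5} \left(- \frac{68}{67}\right) - \frac{12585}{22331}} = \sqrt{- \frac{68}{335} - \frac{12585}{22331}} = \sqrt{- \frac{5734483}{7480885}} = \frac{i \sqrt{42899007857455}}{7480885}$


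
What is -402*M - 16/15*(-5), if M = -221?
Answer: 266542/3 ≈ 88847.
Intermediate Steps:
-402*M - 16/15*(-5) = -402*(-221) - 16/15*(-5) = 88842 - 16*1/15*(-5) = 88842 - 16/15*(-5) = 88842 + 16/3 = 266542/3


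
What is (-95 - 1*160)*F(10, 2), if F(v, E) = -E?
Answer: 510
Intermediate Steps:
(-95 - 1*160)*F(10, 2) = (-95 - 1*160)*(-1*2) = (-95 - 160)*(-2) = -255*(-2) = 510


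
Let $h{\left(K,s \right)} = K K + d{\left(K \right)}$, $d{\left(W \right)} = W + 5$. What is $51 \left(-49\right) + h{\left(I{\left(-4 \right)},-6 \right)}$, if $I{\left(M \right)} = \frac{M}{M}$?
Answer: $-2492$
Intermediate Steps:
$I{\left(M \right)} = 1$
$d{\left(W \right)} = 5 + W$
$h{\left(K,s \right)} = 5 + K + K^{2}$ ($h{\left(K,s \right)} = K K + \left(5 + K\right) = K^{2} + \left(5 + K\right) = 5 + K + K^{2}$)
$51 \left(-49\right) + h{\left(I{\left(-4 \right)},-6 \right)} = 51 \left(-49\right) + \left(5 + 1 + 1^{2}\right) = -2499 + \left(5 + 1 + 1\right) = -2499 + 7 = -2492$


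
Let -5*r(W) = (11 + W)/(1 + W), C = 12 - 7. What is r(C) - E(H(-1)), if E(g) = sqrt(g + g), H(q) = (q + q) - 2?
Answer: -8/15 - 2*I*sqrt(2) ≈ -0.53333 - 2.8284*I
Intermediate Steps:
C = 5
r(W) = -(11 + W)/(5*(1 + W))
H(q) = -2 + 2*q (H(q) = 2*q - 2 = -2 + 2*q)
E(g) = sqrt(2)*sqrt(g) (E(g) = sqrt(2*g) = sqrt(2)*sqrt(g))
r(C) - E(H(-1)) = (-11 - 1*5)/(5*(1 + 5)) - sqrt(2)*sqrt(-2 + 2*(-1)) = (1/5)*(-11 - 5)/6 - sqrt(2)*sqrt(-2 - 2) = (1/5)*(1/6)*(-16) - sqrt(2)*sqrt(-4) = -8/15 - sqrt(2)*2*I = -8/15 - 2*I*sqrt(2)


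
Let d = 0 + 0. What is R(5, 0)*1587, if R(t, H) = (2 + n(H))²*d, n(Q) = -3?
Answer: 0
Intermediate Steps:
d = 0
R(t, H) = 0 (R(t, H) = (2 - 3)²*0 = (-1)²*0 = 1*0 = 0)
R(5, 0)*1587 = 0*1587 = 0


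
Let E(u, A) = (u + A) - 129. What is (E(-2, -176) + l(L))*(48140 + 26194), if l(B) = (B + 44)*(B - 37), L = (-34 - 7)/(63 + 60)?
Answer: -432004430/3 ≈ -1.4400e+8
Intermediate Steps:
E(u, A) = -129 + A + u (E(u, A) = (A + u) - 129 = -129 + A + u)
L = -⅓ (L = -41/123 = -41*1/123 = -⅓ ≈ -0.33333)
l(B) = (-37 + B)*(44 + B) (l(B) = (44 + B)*(-37 + B) = (-37 + B)*(44 + B))
(E(-2, -176) + l(L))*(48140 + 26194) = ((-129 - 176 - 2) + (-1628 + (-⅓)² + 7*(-⅓)))*(48140 + 26194) = (-307 + (-1628 + ⅑ - 7/3))*74334 = (-307 - 14672/9)*74334 = -17435/9*74334 = -432004430/3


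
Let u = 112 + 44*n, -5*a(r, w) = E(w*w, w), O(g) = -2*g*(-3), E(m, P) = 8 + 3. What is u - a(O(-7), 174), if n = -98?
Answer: -20989/5 ≈ -4197.8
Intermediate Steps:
E(m, P) = 11
O(g) = 6*g
a(r, w) = -11/5 (a(r, w) = -⅕*11 = -11/5)
u = -4200 (u = 112 + 44*(-98) = 112 - 4312 = -4200)
u - a(O(-7), 174) = -4200 - 1*(-11/5) = -4200 + 11/5 = -20989/5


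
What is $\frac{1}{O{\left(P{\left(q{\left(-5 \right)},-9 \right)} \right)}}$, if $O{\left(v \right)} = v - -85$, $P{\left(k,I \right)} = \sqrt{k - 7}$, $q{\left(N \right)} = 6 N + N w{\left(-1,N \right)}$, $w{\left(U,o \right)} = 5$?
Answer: $\frac{85}{7287} - \frac{i \sqrt{62}}{7287} \approx 0.011665 - 0.0010806 i$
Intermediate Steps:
$q{\left(N \right)} = 11 N$ ($q{\left(N \right)} = 6 N + N 5 = 6 N + 5 N = 11 N$)
$P{\left(k,I \right)} = \sqrt{-7 + k}$
$O{\left(v \right)} = 85 + v$ ($O{\left(v \right)} = v + 85 = 85 + v$)
$\frac{1}{O{\left(P{\left(q{\left(-5 \right)},-9 \right)} \right)}} = \frac{1}{85 + \sqrt{-7 + 11 \left(-5\right)}} = \frac{1}{85 + \sqrt{-7 - 55}} = \frac{1}{85 + \sqrt{-62}} = \frac{1}{85 + i \sqrt{62}}$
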